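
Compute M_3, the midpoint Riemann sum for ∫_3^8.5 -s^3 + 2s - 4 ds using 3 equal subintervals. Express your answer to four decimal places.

-1216.9418

Δs = (8.5 − 3)/3 = 11/6.
Midpoints: 47/12, 5.75, 91/12.
f(47/12) = -97199/1728, f(5.75) = -182.609375, f(91/12) = -734275/1728.
Sum = Δs · [f(47/12) + f(5.75) + f(91/12)].
Sum ≈ -1216.9418.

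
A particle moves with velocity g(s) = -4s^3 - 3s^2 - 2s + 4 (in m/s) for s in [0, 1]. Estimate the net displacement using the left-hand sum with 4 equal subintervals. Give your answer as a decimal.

2.03125

Δs = (1 − 0)/4 = 0.25.
Left endpoints: 0, 0.25, 0.5, 0.75.
g(0) = 4, g(0.25) = 3.25, g(0.5) = 1.75, g(0.75) = -0.875.
Sum = Δs · [g(0) + g(0.25) + g(0.5) + g(0.75)].
Sum = 2.03125.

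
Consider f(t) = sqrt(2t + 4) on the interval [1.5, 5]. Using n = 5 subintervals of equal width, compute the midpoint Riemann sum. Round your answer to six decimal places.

Δt = (5 − 1.5)/5 = 0.7.
Midpoints: 1.85, 2.55, 3.25, 3.95, 4.65.
f(1.85) ≈ 2.774887, f(2.55) ≈ 3.016621, f(3.25) ≈ 3.240370, f(3.95) ≈ 3.449638, f(4.65) ≈ 3.646917.
Sum = Δt · [f(1.85) + f(2.55) + f(3.25) + f(3.95) + f(4.65)].
Sum ≈ 11.289903.

11.289903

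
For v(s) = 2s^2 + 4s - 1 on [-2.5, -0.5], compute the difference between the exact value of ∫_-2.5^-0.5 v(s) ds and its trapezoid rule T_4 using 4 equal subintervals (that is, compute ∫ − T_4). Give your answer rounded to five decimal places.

-0.16667

Exact integral: ∫_-2.5^-0.5 v(s) ds ≈ -3.6666667.
T_4 = -3.5.
Error ≈ -3.6666667 − (-3.5) ≈ -0.16667.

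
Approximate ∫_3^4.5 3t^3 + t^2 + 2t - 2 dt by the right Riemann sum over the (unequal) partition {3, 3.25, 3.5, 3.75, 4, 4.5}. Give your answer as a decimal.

Subinterval widths: 0.25, 0.25, 0.25, 0.25, 0.5.
Right endpoints: 3.25, 3.5, 3.75, 4, 4.5.
f(3.25) = 118.046875, f(3.5) = 145.875, f(3.75) = 177.765625, f(4) = 214, f(4.5) = 300.625.
Sum = Σ Δt_i · f(t_i).
Sum = 314.234375.

314.234375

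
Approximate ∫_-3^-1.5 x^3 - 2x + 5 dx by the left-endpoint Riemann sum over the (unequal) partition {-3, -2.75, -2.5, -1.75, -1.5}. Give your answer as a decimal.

Subinterval widths: 0.25, 0.25, 0.75, 0.25.
Left endpoints: -3, -2.75, -2.5, -1.75.
f(-3) = -16, f(-2.75) = -10.296875, f(-2.5) = -5.625, f(-1.75) = 3.140625.
Sum = Σ Δx_i · f(x_i).
Sum = -10.0078125.

-10.0078125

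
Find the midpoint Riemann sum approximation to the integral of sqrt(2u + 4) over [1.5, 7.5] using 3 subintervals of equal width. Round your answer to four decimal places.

Δu = (7.5 − 1.5)/3 = 2.
Midpoints: 2.5, 4.5, 6.5.
f(2.5) ≈ 3.0000, f(4.5) ≈ 3.6056, f(6.5) ≈ 4.1231.
Sum = Δu · [f(2.5) + f(4.5) + f(6.5)].
Sum ≈ 21.4573.

21.4573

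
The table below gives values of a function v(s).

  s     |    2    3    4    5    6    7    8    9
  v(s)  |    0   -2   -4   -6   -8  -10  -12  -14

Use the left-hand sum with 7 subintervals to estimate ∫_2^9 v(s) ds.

Δs = 1.
Sum = 1·[0 + (-2) + (-4) + (-6) + (-8) + (-10) + (-12)] = -42.

-42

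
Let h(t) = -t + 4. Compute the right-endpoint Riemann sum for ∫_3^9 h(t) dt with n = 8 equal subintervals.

-14.25

Δt = (9 − 3)/8 = 0.75.
Right endpoints: 3.75, 4.5, 5.25, 6, 6.75, 7.5, 8.25, 9.
h(3.75) = 0.25, h(4.5) = -0.5, h(5.25) = -1.25, h(6) = -2, h(6.75) = -2.75, h(7.5) = -3.5, h(8.25) = -4.25, h(9) = -5.
Sum = Δt · [h(3.75) + h(4.5) + h(5.25) + ...].
Sum = -14.25.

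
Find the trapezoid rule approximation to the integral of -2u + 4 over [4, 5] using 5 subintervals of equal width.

Δu = (5 − 4)/5 = 0.2.
f(4) = -4, f(4.2) = -4.4, f(4.4) = -4.8, f(4.6) = -5.2, f(4.8) = -5.6, f(5) = -6.
T_5 = (Δu/2)·[f(u_0) + 2f(u_1) + ... + 2f(u_{4}) + f(u_5)].
Sum = -5.

-5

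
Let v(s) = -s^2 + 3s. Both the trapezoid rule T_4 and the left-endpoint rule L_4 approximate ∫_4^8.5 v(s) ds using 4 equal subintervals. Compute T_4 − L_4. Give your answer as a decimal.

T_4 = -99.94921875.
L_4 = -75.90234375.
T_4 − L_4 = -24.046875.

-24.046875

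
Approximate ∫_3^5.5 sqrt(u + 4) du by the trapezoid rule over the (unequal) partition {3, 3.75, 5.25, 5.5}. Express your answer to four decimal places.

7.1705

Subinterval widths: 0.75, 1.5, 0.25.
f(3) ≈ 2.6458, f(3.75) ≈ 2.7839, f(5.25) ≈ 3.0414, f(5.5) ≈ 3.0822.
On each subinterval the trapezoid contributes (Δu_i/2)·[f(u_{i-1}) + f(u_i)].
Sum ≈ 7.1705.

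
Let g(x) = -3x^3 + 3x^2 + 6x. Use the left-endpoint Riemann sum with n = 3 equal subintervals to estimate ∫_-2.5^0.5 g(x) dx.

Δx = (0.5 − (-2.5))/3 = 1.
Left endpoints: -2.5, -1.5, -0.5.
g(-2.5) = 50.625, g(-1.5) = 7.875, g(-0.5) = -1.875.
Sum = Δx · [g(-2.5) + g(-1.5) + g(-0.5)].
Sum = 56.625.

56.625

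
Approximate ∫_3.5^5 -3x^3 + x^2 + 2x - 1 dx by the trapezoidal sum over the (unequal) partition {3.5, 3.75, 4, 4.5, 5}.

Subinterval widths: 0.25, 0.25, 0.5, 0.5.
f(3.5) = -110.375, f(3.75) = -137.640625, f(4) = -169, f(4.5) = -245.125, f(5) = -341.
On each subinterval the trapezoid contributes (Δx_i/2)·[f(x_{i-1}) + f(x_i)].
Sum = -319.39453125.

-319.39453125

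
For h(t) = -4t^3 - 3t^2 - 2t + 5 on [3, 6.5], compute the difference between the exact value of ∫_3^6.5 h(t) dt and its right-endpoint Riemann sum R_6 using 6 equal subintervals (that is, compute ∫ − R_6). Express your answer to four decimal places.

331.9410

Exact integral: ∫_3^6.5 h(t) dt = -1967.4375.
R_6 ≈ -2299.378472.
Error ≈ -1967.4375 − (-2299.378472) ≈ 331.9410.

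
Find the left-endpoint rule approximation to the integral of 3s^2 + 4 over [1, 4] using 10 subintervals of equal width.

Δs = (4 − 1)/10 = 0.3.
Left endpoints: 1, 1.3, 1.6, 1.9, 2.2, 2.5, 2.8, 3.1, 3.4, 3.7.
f(1) = 7, f(1.3) = 9.07, f(1.6) = 11.68, f(1.9) = 14.83, f(2.2) = 18.52, f(2.5) = 22.75, f(2.8) = 27.52, f(3.1) = 32.83, f(3.4) = 38.68, f(3.7) = 45.07.
Sum = Δs · [f(1) + f(1.3) + f(1.6) + ...].
Sum = 68.385.

68.385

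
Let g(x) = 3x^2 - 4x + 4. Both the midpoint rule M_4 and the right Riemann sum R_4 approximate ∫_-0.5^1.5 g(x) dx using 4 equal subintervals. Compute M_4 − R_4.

0.125

M_4 = 7.375.
R_4 = 7.25.
M_4 − R_4 = 0.125.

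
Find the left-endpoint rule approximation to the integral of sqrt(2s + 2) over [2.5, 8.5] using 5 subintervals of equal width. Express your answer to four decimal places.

Δs = (8.5 − 2.5)/5 = 1.2.
Left endpoints: 2.5, 3.7, 4.9, 6.1, 7.3.
f(2.5) ≈ 2.6458, f(3.7) ≈ 3.0659, f(4.9) ≈ 3.4351, f(6.1) ≈ 3.7683, f(7.3) ≈ 4.0743.
Sum = Δs · [f(2.5) + f(3.7) + f(4.9) + f(6.1) + f(7.3)].
Sum ≈ 20.3873.

20.3873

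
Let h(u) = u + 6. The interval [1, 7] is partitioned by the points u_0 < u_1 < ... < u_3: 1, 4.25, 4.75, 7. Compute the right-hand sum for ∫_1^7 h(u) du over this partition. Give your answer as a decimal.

Subinterval widths: 3.25, 0.5, 2.25.
Right endpoints: 4.25, 4.75, 7.
h(4.25) = 10.25, h(4.75) = 10.75, h(7) = 13.
Sum = Σ Δu_i · h(u_i).
Sum = 67.9375.

67.9375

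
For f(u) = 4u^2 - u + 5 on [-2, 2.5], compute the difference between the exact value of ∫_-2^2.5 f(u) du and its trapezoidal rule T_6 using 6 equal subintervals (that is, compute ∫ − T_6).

Exact integral: ∫_-2^2.5 f(u) du = 52.875.
T_6 = 54.5625.
Error = 52.875 − 54.5625 = -1.6875.

-1.6875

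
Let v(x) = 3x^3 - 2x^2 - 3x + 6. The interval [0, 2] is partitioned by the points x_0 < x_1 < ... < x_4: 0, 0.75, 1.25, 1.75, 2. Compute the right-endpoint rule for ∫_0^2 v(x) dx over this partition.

Subinterval widths: 0.75, 0.5, 0.5, 0.25.
Right endpoints: 0.75, 1.25, 1.75, 2.
v(0.75) = 3.890625, v(1.25) = 4.984375, v(1.75) = 10.703125, v(2) = 16.
Sum = Σ Δx_i · v(x_i).
Sum = 14.76171875.

14.76171875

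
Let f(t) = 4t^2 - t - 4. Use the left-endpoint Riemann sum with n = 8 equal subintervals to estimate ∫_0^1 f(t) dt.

Δt = (1 − 0)/8 = 0.125.
Left endpoints: 0, 0.125, 0.25, 0.375, 0.5, 0.625, 0.75, 0.875.
f(0) = -4, f(0.125) = -4.0625, f(0.25) = -4, f(0.375) = -3.8125, f(0.5) = -3.5, f(0.625) = -3.0625, f(0.75) = -2.5, f(0.875) = -1.8125.
Sum = Δt · [f(0) + f(0.125) + f(0.25) + ...].
Sum = -3.34375.

-3.34375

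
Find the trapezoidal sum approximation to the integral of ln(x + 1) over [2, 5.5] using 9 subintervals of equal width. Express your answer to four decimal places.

5.3686

Δx = (5.5 − 2)/9 = 7/18.
f(2) ≈ 1.0986, f(43/18) ≈ 1.2205, f(25/9) ≈ 1.3291, f(19/6) ≈ 1.4271, f(32/9) ≈ 1.5163, f(71/18) ≈ 1.5983, f(13/3) ≈ 1.6740, f(85/18) ≈ 1.7444, f(46/9) ≈ 1.8101, f(5.5) ≈ 1.8718.
T_9 = (Δx/2)·[f(x_0) + 2f(x_1) + ... + 2f(x_{8}) + f(x_9)].
Sum ≈ 5.3686.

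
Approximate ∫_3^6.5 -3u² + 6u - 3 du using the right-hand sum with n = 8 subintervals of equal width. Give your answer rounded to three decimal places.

Δu = (6.5 − 3)/8 = 0.4375.
Right endpoints: 3.4375, 3.875, 4.3125, 4.75, 5.1875, 5.625, 6.0625, 6.5.
f(3.4375) = -17.82421875, f(3.875) = -24.796875, f(4.3125) = -32.91796875, f(4.75) = -42.1875, f(5.1875) = -52.60546875, f(5.625) = -64.171875, f(6.0625) = -76.88671875, f(6.5) = -90.75.
Sum = Δu · [f(3.4375) + f(3.875) + f(4.3125) + ...].
Sum ≈ -175.937.

-175.937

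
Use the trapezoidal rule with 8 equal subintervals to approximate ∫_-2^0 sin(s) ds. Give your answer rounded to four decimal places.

-1.4088

Δs = (0 − (-2))/8 = 0.25.
f(-2) ≈ -0.9093, f(-1.75) ≈ -0.9840, f(-1.5) ≈ -0.9975, f(-1.25) ≈ -0.9490, f(-1) ≈ -0.8415, f(-0.75) ≈ -0.6816, f(-0.5) ≈ -0.4794, f(-0.25) ≈ -0.2474, f(0) ≈ 0.0000.
T_8 = (Δs/2)·[f(s_0) + 2f(s_1) + ... + 2f(s_{7}) + f(s_8)].
Sum ≈ -1.4088.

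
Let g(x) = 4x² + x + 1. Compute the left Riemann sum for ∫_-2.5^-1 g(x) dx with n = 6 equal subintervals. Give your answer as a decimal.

20.875

Δx = (-1 − (-2.5))/6 = 0.25.
Left endpoints: -2.5, -2.25, -2, -1.75, -1.5, -1.25.
g(-2.5) = 23.5, g(-2.25) = 19, g(-2) = 15, g(-1.75) = 11.5, g(-1.5) = 8.5, g(-1.25) = 6.
Sum = Δx · [g(-2.5) + g(-2.25) + g(-2) + ...].
Sum = 20.875.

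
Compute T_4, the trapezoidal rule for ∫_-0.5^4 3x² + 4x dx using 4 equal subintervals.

98.47265625

Δx = (4 − (-0.5))/4 = 1.125.
f(-0.5) = -1.25, f(0.625) = 3.671875, f(1.75) = 16.1875, f(2.875) = 36.296875, f(4) = 64.
T_4 = (Δx/2)·[f(x_0) + 2f(x_1) + 2f(x_2) + 2f(x_3) + f(x_4)].
Sum = 98.47265625.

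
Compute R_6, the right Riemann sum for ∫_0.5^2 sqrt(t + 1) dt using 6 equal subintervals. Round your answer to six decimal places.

2.302148

Δt = (2 − 0.5)/6 = 0.25.
Right endpoints: 0.75, 1, 1.25, 1.5, 1.75, 2.
f(0.75) ≈ 1.322876, f(1) ≈ 1.414214, f(1.25) ≈ 1.500000, f(1.5) ≈ 1.581139, f(1.75) ≈ 1.658312, f(2) ≈ 1.732051.
Sum = Δt · [f(0.75) + f(1) + f(1.25) + ...].
Sum ≈ 2.302148.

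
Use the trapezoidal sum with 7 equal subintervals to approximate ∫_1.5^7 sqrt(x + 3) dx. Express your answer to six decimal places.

Δx = (7 − 1.5)/7 = 11/14.
f(1.5) ≈ 2.121320, f(16/7) ≈ 2.299068, f(43/14) ≈ 2.464027, f(27/7) ≈ 2.618615, f(65/14) ≈ 2.764572, f(38/7) ≈ 2.903200, f(87/14) ≈ 3.035504, f(7) ≈ 3.162278.
T_7 = (Δx/2)·[f(x_0) + 2f(x_1) + ... + 2f(x_{6}) + f(x_7)].
Sum ≈ 14.713902.

14.713902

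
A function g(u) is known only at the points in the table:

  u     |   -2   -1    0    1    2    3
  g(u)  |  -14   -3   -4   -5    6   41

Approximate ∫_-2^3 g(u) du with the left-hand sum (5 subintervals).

-20

Δu = 1.
Sum = 1·[(-14) + (-3) + (-4) + (-5) + 6] = -20.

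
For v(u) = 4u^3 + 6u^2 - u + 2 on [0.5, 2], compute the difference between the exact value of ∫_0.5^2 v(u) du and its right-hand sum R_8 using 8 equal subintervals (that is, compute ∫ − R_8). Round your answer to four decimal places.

-5.1064

Exact integral: ∫_0.5^2 v(u) du = 32.8125.
R_8 ≈ 37.918945.
Error ≈ 32.8125 − 37.918945 ≈ -5.1064.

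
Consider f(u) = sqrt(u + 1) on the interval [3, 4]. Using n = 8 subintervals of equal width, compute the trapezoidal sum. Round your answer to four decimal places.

Δu = (4 − 3)/8 = 0.125.
f(3) ≈ 2.0000, f(3.125) ≈ 2.0310, f(3.25) ≈ 2.0616, f(3.375) ≈ 2.0917, f(3.5) ≈ 2.1213, f(3.625) ≈ 2.1506, f(3.75) ≈ 2.1794, f(3.875) ≈ 2.2079, f(4) ≈ 2.2361.
T_8 = (Δu/2)·[f(u_0) + 2f(u_1) + ... + 2f(u_{7}) + f(u_8)].
Sum ≈ 2.1202.

2.1202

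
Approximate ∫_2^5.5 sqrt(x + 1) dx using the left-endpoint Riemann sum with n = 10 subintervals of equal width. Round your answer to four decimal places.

Δx = (5.5 − 2)/10 = 0.35.
Left endpoints: 2, 2.35, 2.7, 3.05, 3.4, 3.75, 4.1, 4.45, 4.8, 5.15.
f(2) ≈ 1.7321, f(2.35) ≈ 1.8303, f(2.7) ≈ 1.9235, f(3.05) ≈ 2.0125, f(3.4) ≈ 2.0976, f(3.75) ≈ 2.1794, f(4.1) ≈ 2.2583, f(4.45) ≈ 2.3345, f(4.8) ≈ 2.4083, f(5.15) ≈ 2.4799.
Sum = Δx · [f(2) + f(2.35) + f(2.7) + ...].
Sum ≈ 7.4398.

7.4398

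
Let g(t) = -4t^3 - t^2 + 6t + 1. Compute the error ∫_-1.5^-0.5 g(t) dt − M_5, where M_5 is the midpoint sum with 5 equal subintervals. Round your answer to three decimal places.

0.037

Exact integral: ∫_-1.5^-0.5 g(t) dt ≈ -1.08333.
M_5 = -1.12.
Error ≈ -1.08333 − (-1.12) ≈ 0.037.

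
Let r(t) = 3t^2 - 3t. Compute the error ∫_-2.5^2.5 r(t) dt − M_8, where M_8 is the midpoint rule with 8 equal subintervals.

0.48828125

Exact integral: ∫_-2.5^2.5 r(t) dt = 31.25.
M_8 = 30.76171875.
Error = 31.25 − 30.76171875 = 0.48828125.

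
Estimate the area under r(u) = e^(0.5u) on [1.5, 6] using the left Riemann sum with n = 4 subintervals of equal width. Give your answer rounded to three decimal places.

26.772

Δu = (6 − 1.5)/4 = 1.125.
Left endpoints: 1.5, 2.625, 3.75, 4.875.
r(1.5) ≈ 2.117, r(2.625) ≈ 3.715, r(3.75) ≈ 6.521, r(4.875) ≈ 11.444.
Sum = Δu · [r(1.5) + r(2.625) + r(3.75) + r(4.875)].
Sum ≈ 26.772.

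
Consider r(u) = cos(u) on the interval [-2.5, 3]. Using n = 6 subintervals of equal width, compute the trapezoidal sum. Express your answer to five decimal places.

0.68706

Δu = (3 − (-2.5))/6 = 11/12.
r(-2.5) ≈ -0.80114, r(-19/12) ≈ -0.01254, r(-2/3) ≈ 0.78589, r(0.25) ≈ 0.96891, r(7/6) ≈ 0.39322, r(25/12) ≈ -0.49039, r(3) ≈ -0.98999.
T_6 = (Δu/2)·[r(u_0) + 2r(u_1) + ... + 2r(u_{5}) + r(u_6)].
Sum ≈ 0.68706.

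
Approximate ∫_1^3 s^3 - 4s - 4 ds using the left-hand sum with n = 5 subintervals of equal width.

Δs = (3 − 1)/5 = 0.4.
Left endpoints: 1, 1.4, 1.8, 2.2, 2.6.
f(1) = -7, f(1.4) = -6.856, f(1.8) = -5.368, f(2.2) = -2.152, f(2.6) = 3.176.
Sum = Δs · [f(1) + f(1.4) + f(1.8) + f(2.2) + f(2.6)].
Sum = -7.28.

-7.28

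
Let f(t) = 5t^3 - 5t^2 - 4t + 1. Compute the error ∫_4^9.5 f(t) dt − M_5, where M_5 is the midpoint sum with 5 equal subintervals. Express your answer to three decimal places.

Exact integral: ∫_4^9.5 f(t) dt ≈ 8396.03646.
M_5 = 8342.6578125.
Error ≈ 8396.03646 − 8342.6578125 ≈ 53.379.

53.379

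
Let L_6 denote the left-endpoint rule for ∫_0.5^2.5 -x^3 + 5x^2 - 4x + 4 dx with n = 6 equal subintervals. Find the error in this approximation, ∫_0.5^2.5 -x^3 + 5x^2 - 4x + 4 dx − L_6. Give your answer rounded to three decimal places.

1.065

Exact integral: ∫_0.5^2.5 f(x) dx ≈ 12.08333.
L_6 ≈ 11.01852.
Error ≈ 12.08333 − 11.01852 ≈ 1.065.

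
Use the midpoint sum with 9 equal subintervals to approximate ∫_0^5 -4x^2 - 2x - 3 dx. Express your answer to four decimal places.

-206.1523

Δx = (5 − 0)/9 = 5/9.
Midpoints: 5/18, 5/6, 25/18, 35/18, 2.5, 55/18, 65/18, 25/6, 85/18.
f(5/18) = -313/81, f(5/6) = -67/9, f(25/18) = -1093/81, f(35/18) = -1783/81, f(2.5) = -33, f(55/18) = -3763/81, f(65/18) = -5053/81, f(25/6) = -727/9, f(85/18) = -8233/81.
Sum = Δx · [f(5/18) + f(5/6) + f(25/18) + ...].
Sum ≈ -206.1523.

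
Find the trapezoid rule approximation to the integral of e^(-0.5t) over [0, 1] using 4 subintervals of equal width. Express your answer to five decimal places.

Δt = (1 − 0)/4 = 0.25.
f(0) ≈ 1.00000, f(0.25) ≈ 0.88250, f(0.5) ≈ 0.77880, f(0.75) ≈ 0.68729, f(1) ≈ 0.60653.
T_4 = (Δt/2)·[f(t_0) + 2f(t_1) + 2f(t_2) + 2f(t_3) + f(t_4)].
Sum ≈ 0.78796.

0.78796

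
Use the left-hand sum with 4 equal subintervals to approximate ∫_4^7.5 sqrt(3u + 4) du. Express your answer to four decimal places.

Δu = (7.5 − 4)/4 = 0.875.
Left endpoints: 4, 4.875, 5.75, 6.625.
f(4) ≈ 4.0000, f(4.875) ≈ 4.3157, f(5.75) ≈ 4.6098, f(6.625) ≈ 4.8862.
Sum = Δu · [f(4) + f(4.875) + f(5.75) + f(6.625)].
Sum ≈ 15.5852.

15.5852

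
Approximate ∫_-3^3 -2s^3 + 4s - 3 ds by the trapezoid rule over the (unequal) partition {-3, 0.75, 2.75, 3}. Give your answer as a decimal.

Subinterval widths: 3.75, 2, 0.25.
f(-3) = 39, f(0.75) = -0.84375, f(2.75) = -33.59375, f(3) = -45.
On each subinterval the trapezoid contributes (Δs_i/2)·[f(s_{i-1}) + f(s_i)].
Sum = 27.28125.

27.28125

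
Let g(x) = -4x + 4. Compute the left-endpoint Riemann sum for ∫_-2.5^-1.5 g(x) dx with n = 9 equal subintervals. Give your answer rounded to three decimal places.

12.222

Δx = (-1.5 − (-2.5))/9 = 1/9.
Left endpoints: -2.5, -43/18, -41/18, -13/6, -37/18, -35/18, -11/6, -31/18, -29/18.
g(-2.5) = 14, g(-43/18) = 122/9, g(-41/18) = 118/9, g(-13/6) = 38/3, g(-37/18) = 110/9, g(-35/18) = 106/9, g(-11/6) = 34/3, g(-31/18) = 98/9, g(-29/18) = 94/9.
Sum = Δx · [g(-2.5) + g(-43/18) + g(-41/18) + ...].
Sum ≈ 12.222.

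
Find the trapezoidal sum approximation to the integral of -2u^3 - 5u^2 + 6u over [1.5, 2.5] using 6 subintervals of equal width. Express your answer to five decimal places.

-25.49537

Δu = (2.5 − 1.5)/6 = 1/6.
f(1.5) = -9, f(5/3) = -355/27, f(11/6) = -979/54, f(2) = -24, f(13/6) = -832/27, f(7/3) = -1043/27, f(2.5) = -47.5.
T_6 = (Δu/2)·[f(u_0) + 2f(u_1) + ... + 2f(u_{5}) + f(u_6)].
Sum ≈ -25.49537.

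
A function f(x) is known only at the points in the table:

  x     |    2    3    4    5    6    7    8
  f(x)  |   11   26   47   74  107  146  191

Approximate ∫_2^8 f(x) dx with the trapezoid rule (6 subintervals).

Δx = 1.
T_6 = (1/2)·[11 + 2·26 + 2·47 + 2·74 + 2·107 + 2·146 + 191] = 501.

501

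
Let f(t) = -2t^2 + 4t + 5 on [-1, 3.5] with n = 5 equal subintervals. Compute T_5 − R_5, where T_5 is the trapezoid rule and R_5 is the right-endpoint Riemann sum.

2.025

T_5 = 14.535.
R_5 = 12.51.
T_5 − R_5 = 2.025.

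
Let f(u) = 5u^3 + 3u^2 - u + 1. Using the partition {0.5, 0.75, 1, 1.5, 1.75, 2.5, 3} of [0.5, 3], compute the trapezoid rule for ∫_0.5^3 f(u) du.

Subinterval widths: 0.25, 0.25, 0.5, 0.25, 0.75, 0.5.
f(0.5) = 1.875, f(0.75) = 4.046875, f(1) = 8, f(1.5) = 23.125, f(1.75) = 35.234375, f(2.5) = 95.375, f(3) = 160.
On each subinterval the trapezoid contributes (Δu_i/2)·[f(u_{i-1}) + f(u_i)].
Sum = 130.14453125.

130.14453125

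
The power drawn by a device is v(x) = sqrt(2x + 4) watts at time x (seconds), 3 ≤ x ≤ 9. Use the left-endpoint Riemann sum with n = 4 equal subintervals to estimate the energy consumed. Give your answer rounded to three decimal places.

Δx = (9 − 3)/4 = 1.5.
Left endpoints: 3, 4.5, 6, 7.5.
v(3) ≈ 3.162, v(4.5) ≈ 3.606, v(6) ≈ 4.000, v(7.5) ≈ 4.359.
Sum = Δx · [v(3) + v(4.5) + v(6) + v(7.5)].
Sum ≈ 22.690.

22.690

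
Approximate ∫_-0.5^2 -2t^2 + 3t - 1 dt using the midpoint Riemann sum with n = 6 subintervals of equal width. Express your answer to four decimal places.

Δt = (2 − (-0.5))/6 = 5/12.
Midpoints: -7/24, 0.125, 13/24, 23/24, 1.375, 43/24.
f(-7/24) = -589/288, f(0.125) = -0.65625, f(13/24) = 11/288, f(23/24) = 11/288, f(1.375) = -0.65625, f(43/24) = -589/288.
Sum = Δt · [f(-7/24) + f(0.125) + f(13/24) + ...].
Sum ≈ -2.2193.

-2.2193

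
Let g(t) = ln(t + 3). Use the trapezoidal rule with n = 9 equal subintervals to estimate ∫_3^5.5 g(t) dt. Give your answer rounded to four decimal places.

Δt = (5.5 − 3)/9 = 5/18.
g(3) ≈ 1.7918, g(59/18) ≈ 1.8370, g(32/9) ≈ 1.8803, g(23/6) ≈ 1.9218, g(37/9) ≈ 1.9617, g(79/18) ≈ 2.0000, g(14/3) ≈ 2.0369, g(89/18) ≈ 2.0725, g(47/9) ≈ 2.1068, g(5.5) ≈ 2.1401.
T_9 = (Δt/2)·[g(t_0) + 2g(t_1) + ... + 2g(t_{8}) + g(t_9)].
Sum ≈ 4.9397.

4.9397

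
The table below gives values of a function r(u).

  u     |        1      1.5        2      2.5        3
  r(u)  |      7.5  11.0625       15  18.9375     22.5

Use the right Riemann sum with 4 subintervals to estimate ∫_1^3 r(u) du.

Δu = 0.5.
Sum = 0.5·[11.0625 + 15 + 18.9375 + 22.5] = 33.75.

33.75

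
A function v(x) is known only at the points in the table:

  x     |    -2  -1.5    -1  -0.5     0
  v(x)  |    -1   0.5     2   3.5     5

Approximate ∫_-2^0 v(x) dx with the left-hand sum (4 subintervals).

Δx = 0.5.
Sum = 0.5·[(-1) + 0.5 + 2 + 3.5] = 2.5.

2.5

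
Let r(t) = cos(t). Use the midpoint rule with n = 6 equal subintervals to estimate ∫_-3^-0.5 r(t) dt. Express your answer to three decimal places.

-0.341

Δt = (-0.5 − (-3))/6 = 5/12.
Midpoints: -67/24, -2.375, -47/24, -37/24, -1.125, -17/24.
r(-67/24) ≈ -0.939, r(-2.375) ≈ -0.720, r(-47/24) ≈ -0.378, r(-37/24) ≈ 0.029, r(-1.125) ≈ 0.431, r(-17/24) ≈ 0.759.
Sum = Δt · [r(-67/24) + r(-2.375) + r(-47/24) + ...].
Sum ≈ -0.341.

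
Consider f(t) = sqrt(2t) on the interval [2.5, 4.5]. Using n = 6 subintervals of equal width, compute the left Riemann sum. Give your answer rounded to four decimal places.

Δt = (4.5 − 2.5)/6 = 1/3.
Left endpoints: 2.5, 17/6, 19/6, 3.5, 23/6, 25/6.
f(2.5) ≈ 2.2361, f(17/6) ≈ 2.3805, f(19/6) ≈ 2.5166, f(3.5) ≈ 2.6458, f(23/6) ≈ 2.7689, f(25/6) ≈ 2.8868.
Sum = Δt · [f(2.5) + f(17/6) + f(19/6) + ...].
Sum ≈ 5.1448.

5.1448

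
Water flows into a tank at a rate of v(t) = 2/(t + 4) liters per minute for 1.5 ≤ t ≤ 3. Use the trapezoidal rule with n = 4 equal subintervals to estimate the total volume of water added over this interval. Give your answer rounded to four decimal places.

Δt = (3 − 1.5)/4 = 0.375.
v(1.5) = 4/11, v(1.875) = 16/47, v(2.25) = 0.32, v(2.625) = 16/53, v(3) = 2/7.
T_4 = (Δt/2)·[v(t_0) + 2v(t_1) + 2v(t_2) + 2v(t_3) + v(t_4)].
Sum ≈ 0.4826.

0.4826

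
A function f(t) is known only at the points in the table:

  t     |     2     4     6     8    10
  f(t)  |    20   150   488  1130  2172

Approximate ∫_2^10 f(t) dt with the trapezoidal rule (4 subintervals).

5728

Δt = 2.
T_4 = (2/2)·[20 + 2·150 + 2·488 + 2·1130 + 2172] = 5728.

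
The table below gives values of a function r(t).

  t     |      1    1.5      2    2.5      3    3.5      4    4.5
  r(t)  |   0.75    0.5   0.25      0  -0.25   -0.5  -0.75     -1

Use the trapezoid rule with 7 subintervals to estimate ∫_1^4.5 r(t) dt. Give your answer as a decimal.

-0.4375

Δt = 0.5.
T_7 = (0.5/2)·[0.75 + 2·0.5 + 2·0.25 + 2·0 + 2·(-0.25) + 2·(-0.5) + 2·(-0.75) + (-1)] = -0.4375.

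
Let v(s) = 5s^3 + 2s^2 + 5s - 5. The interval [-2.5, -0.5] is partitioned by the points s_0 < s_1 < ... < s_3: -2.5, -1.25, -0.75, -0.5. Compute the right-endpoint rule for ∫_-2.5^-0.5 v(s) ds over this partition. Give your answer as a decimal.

-29.13671875

Subinterval widths: 1.25, 0.5, 0.25.
Right endpoints: -1.25, -0.75, -0.5.
v(-1.25) = -17.890625, v(-0.75) = -9.734375, v(-0.5) = -7.625.
Sum = Σ Δs_i · v(s_i).
Sum = -29.13671875.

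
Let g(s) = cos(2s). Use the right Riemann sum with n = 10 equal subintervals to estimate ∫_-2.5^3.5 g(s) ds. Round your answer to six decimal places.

Δs = (3.5 − (-2.5))/10 = 0.6.
Right endpoints: -1.9, -1.3, -0.7, -0.1, 0.5, 1.1, 1.7, 2.3, 2.9, 3.5.
g(-1.9) ≈ -0.790968, g(-1.3) ≈ -0.856889, g(-0.7) ≈ 0.169967, g(-0.1) ≈ 0.980067, g(0.5) ≈ 0.540302, g(1.1) ≈ -0.588501, g(1.7) ≈ -0.966798, g(2.3) ≈ -0.112153, g(2.9) ≈ 0.885520, g(3.5) ≈ 0.753902.
Sum = Δs · [g(-1.9) + g(-1.3) + g(-0.7) + ...].
Sum ≈ 0.008670.

0.008670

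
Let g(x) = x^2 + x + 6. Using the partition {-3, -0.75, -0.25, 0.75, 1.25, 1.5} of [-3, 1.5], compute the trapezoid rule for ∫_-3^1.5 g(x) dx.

Subinterval widths: 2.25, 0.5, 1, 0.5, 0.25.
g(-3) = 12, g(-0.75) = 5.8125, g(-0.25) = 5.8125, g(0.75) = 7.3125, g(1.25) = 8.8125, g(1.5) = 9.75.
On each subinterval the trapezoid contributes (Δx_i/2)·[g(x_{i-1}) + g(x_i)].
Sum = 35.859375.

35.859375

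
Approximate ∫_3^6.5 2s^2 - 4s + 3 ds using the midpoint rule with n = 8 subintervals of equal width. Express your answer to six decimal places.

Δs = (6.5 − 3)/8 = 0.4375.
Midpoints: 3.21875, 3.65625, 4.09375, 4.53125, 4.96875, 5.40625, 5.84375, 6.28125.
f(3.21875) = 5553/512, f(3.65625) = 7737/512, f(4.09375) = 10313/512, f(4.53125) = 13281/512, f(4.96875) = 16641/512, f(5.40625) = 20393/512, f(5.84375) = 24537/512, f(6.28125) = 29073/512.
Sum = Δs · [f(3.21875) + f(3.65625) + f(4.09375) + ...].
Sum ≈ 108.971680.

108.971680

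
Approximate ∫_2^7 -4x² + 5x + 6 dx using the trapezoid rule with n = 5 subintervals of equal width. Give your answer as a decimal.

-307.5

Δx = (7 − 2)/5 = 1.
f(2) = 0, f(3) = -15, f(4) = -38, f(5) = -69, f(6) = -108, f(7) = -155.
T_5 = (Δx/2)·[f(x_0) + 2f(x_1) + ... + 2f(x_{4}) + f(x_5)].
Sum = -307.5.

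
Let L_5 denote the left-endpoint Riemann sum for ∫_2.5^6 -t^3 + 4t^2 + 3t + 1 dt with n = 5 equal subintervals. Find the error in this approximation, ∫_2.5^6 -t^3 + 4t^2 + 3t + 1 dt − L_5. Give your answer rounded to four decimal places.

-22.3052

Exact integral: ∫_2.5^6 f(t) dt ≈ 1.057292.
L_5 = 23.3625.
Error ≈ 1.057292 − 23.3625 ≈ -22.3052.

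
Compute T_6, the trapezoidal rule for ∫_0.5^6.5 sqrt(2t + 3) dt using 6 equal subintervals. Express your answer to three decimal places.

Δt = (6.5 − 0.5)/6 = 1.
f(0.5) ≈ 2.000, f(1.5) ≈ 2.449, f(2.5) ≈ 2.828, f(3.5) ≈ 3.162, f(4.5) ≈ 3.464, f(5.5) ≈ 3.742, f(6.5) ≈ 4.000.
T_6 = (Δt/2)·[f(t_0) + 2f(t_1) + ... + 2f(t_{5}) + f(t_6)].
Sum ≈ 18.646.

18.646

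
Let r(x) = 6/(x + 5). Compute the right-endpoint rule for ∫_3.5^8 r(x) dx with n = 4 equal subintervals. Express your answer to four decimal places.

2.4169

Δx = (8 − 3.5)/4 = 1.125.
Right endpoints: 4.625, 5.75, 6.875, 8.
r(4.625) = 48/77, r(5.75) = 24/43, r(6.875) = 48/95, r(8) = 6/13.
Sum = Δx · [r(4.625) + r(5.75) + r(6.875) + r(8)].
Sum ≈ 2.4169.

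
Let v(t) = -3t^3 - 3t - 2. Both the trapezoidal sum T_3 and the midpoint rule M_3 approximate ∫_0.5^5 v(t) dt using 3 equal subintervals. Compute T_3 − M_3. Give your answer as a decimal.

-62.6484375

T_3 = -556.59375.
M_3 = -493.9453125.
T_3 − M_3 = -62.6484375.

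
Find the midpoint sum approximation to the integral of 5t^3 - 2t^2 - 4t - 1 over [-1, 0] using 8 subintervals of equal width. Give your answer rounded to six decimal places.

Δt = (0 − (-1))/8 = 0.125.
Midpoints: -0.9375, -0.8125, -0.6875, -0.5625, -0.4375, -0.3125, -0.1875, -0.0625.
f(-0.9375) = -12811/4096, f(-0.8125) = -7177/4096, f(-0.6875) = -3359/4096, f(-0.5625) = -1117/4096, f(-0.4375) = -211/4096, f(-0.3125) = -401/4096, f(-0.1875) = -1447/4096, f(-0.0625) = -3109/4096.
Sum = Δt · [f(-0.9375) + f(-0.8125) + f(-0.6875) + ...].
Sum ≈ -0.904297.

-0.904297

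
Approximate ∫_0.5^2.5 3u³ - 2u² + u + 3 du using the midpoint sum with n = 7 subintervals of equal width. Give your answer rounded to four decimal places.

27.7602

Δu = (2.5 − 0.5)/7 = 2/7.
Midpoints: 9/14, 13/14, 17/14, 1.5, 25/14, 29/14, 33/14.
f(9/14) = 9915/2744, f(13/14) = 12639/2744, f(17/14) = 18211/2744, f(1.5) = 10.125, f(25/14) = 42507/2744, f(29/14) = 63535/2744, f(33/14) = 92019/2744.
Sum = Δu · [f(9/14) + f(13/14) + f(17/14) + ...].
Sum ≈ 27.7602.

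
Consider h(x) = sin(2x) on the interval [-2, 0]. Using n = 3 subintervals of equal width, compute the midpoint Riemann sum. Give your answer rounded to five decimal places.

-0.89140

Δx = (0 − (-2))/3 = 2/3.
Midpoints: -5/3, -1, -1/3.
h(-5/3) ≈ 0.19057, h(-1) ≈ -0.90930, h(-1/3) ≈ -0.61837.
Sum = Δx · [h(-5/3) + h(-1) + h(-1/3)].
Sum ≈ -0.89140.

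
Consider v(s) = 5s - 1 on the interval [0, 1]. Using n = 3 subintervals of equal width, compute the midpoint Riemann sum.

1.5

Δs = (1 − 0)/3 = 1/3.
Midpoints: 1/6, 0.5, 5/6.
v(1/6) = -1/6, v(0.5) = 1.5, v(5/6) = 19/6.
Sum = Δs · [v(1/6) + v(0.5) + v(5/6)].
Sum = 1.5.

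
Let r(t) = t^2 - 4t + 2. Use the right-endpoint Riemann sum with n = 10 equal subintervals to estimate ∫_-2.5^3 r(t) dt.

14.691875

Δt = (3 − (-2.5))/10 = 0.55.
Right endpoints: -1.95, -1.4, -0.85, -0.3, 0.25, 0.8, 1.35, 1.9, 2.45, 3.
r(-1.95) = 13.6025, r(-1.4) = 9.56, r(-0.85) = 6.1225, r(-0.3) = 3.29, r(0.25) = 1.0625, r(0.8) = -0.56, r(1.35) = -1.5775, r(1.9) = -1.99, r(2.45) = -1.7975, r(3) = -1.
Sum = Δt · [r(-1.95) + r(-1.4) + r(-0.85) + ...].
Sum = 14.691875.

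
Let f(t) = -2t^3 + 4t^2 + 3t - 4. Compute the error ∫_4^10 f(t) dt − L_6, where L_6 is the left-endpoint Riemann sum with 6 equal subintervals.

-721

Exact integral: ∫_4^10 f(t) dt = -3522.
L_6 = -2801.
Error = -3522 − (-2801) = -721.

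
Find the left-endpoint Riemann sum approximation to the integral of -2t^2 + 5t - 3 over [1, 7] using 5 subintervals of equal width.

-89.28

Δt = (7 − 1)/5 = 1.2.
Left endpoints: 1, 2.2, 3.4, 4.6, 5.8.
f(1) = 0, f(2.2) = -1.68, f(3.4) = -9.12, f(4.6) = -22.32, f(5.8) = -41.28.
Sum = Δt · [f(1) + f(2.2) + f(3.4) + f(4.6) + f(5.8)].
Sum = -89.28.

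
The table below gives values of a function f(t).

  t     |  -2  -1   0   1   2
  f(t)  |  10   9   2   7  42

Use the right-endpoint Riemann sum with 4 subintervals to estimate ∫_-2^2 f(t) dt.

Δt = 1.
Sum = 1·[9 + 2 + 7 + 42] = 60.

60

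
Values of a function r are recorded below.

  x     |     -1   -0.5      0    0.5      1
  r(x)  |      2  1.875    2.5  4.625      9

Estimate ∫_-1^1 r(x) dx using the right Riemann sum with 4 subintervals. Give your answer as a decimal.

Δx = 0.5.
Sum = 0.5·[1.875 + 2.5 + 4.625 + 9] = 9.

9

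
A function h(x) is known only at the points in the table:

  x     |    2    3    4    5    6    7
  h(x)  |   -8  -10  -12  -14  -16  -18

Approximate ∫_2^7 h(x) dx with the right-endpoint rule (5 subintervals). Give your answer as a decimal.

-70

Δx = 1.
Sum = 1·[(-10) + (-12) + (-14) + (-16) + (-18)] = -70.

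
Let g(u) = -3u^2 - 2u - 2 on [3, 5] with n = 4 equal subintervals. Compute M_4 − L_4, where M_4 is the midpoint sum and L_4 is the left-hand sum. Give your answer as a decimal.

M_4 = -117.875.
L_4 = -105.25.
M_4 − L_4 = -12.625.

-12.625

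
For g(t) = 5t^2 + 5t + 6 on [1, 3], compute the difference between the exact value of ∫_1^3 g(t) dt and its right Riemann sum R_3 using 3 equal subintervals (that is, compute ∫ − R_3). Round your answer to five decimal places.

-17.40741

Exact integral: ∫_1^3 g(t) dt ≈ 75.3333333.
R_3 ≈ 92.7407407.
Error ≈ 75.3333333 − 92.7407407 ≈ -17.40741.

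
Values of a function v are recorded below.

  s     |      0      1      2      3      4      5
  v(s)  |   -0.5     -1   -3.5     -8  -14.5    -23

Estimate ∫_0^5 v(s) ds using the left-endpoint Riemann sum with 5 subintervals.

Δs = 1.
Sum = 1·[(-0.5) + (-1) + (-3.5) + (-8) + (-14.5)] = -27.5.

-27.5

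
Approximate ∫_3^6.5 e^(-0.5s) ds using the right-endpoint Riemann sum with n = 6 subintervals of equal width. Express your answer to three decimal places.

0.318

Δs = (6.5 − 3)/6 = 7/12.
Right endpoints: 43/12, 25/6, 4.75, 16/3, 71/12, 6.5.
f(43/12) ≈ 0.167, f(25/6) ≈ 0.125, f(4.75) ≈ 0.093, f(16/3) ≈ 0.069, f(71/12) ≈ 0.052, f(6.5) ≈ 0.039.
Sum = Δs · [f(43/12) + f(25/6) + f(4.75) + ...].
Sum ≈ 0.318.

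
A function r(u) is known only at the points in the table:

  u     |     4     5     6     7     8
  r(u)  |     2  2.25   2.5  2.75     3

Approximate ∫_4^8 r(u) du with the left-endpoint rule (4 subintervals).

9.5

Δu = 1.
Sum = 1·[2 + 2.25 + 2.5 + 2.75] = 9.5.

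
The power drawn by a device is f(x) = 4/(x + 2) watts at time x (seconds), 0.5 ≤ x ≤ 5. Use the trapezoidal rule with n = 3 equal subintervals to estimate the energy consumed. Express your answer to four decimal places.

Δx = (5 − 0.5)/3 = 1.5.
f(0.5) = 1.6, f(2) = 1, f(3.5) = 8/11, f(5) = 4/7.
T_3 = (Δx/2)·[f(x_0) + 2f(x_1) + 2f(x_2) + f(x_3)].
Sum ≈ 4.2195.

4.2195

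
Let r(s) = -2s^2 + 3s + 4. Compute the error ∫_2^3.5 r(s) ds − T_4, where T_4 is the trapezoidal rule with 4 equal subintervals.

0.0703125

Exact integral: ∫_2^3.5 r(s) ds = -4.875.
T_4 = -4.9453125.
Error = -4.875 − (-4.9453125) = 0.0703125.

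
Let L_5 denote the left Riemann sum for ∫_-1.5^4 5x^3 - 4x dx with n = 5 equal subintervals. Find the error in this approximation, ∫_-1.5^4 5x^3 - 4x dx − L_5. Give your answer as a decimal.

Exact integral: ∫_-1.5^4 f(x) dx = 286.171875.
L_5 = 133.7875.
Error = 286.171875 − 133.7875 = 152.384375.

152.384375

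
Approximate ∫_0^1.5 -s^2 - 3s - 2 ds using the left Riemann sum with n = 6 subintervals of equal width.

Δs = (1.5 − 0)/6 = 0.25.
Left endpoints: 0, 0.25, 0.5, 0.75, 1, 1.25.
f(0) = -2, f(0.25) = -2.8125, f(0.5) = -3.75, f(0.75) = -4.8125, f(1) = -6, f(1.25) = -7.3125.
Sum = Δs · [f(0) + f(0.25) + f(0.5) + ...].
Sum = -6.671875.

-6.671875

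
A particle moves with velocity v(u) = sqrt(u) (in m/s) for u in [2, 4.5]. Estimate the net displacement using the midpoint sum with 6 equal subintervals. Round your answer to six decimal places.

4.479193

Δu = (4.5 − 2)/6 = 5/12.
Midpoints: 53/24, 2.625, 73/24, 83/24, 3.875, 103/24.
v(53/24) ≈ 1.486046, v(2.625) ≈ 1.620185, v(73/24) ≈ 1.744037, v(83/24) ≈ 1.859659, v(3.875) ≈ 1.968502, v(103/24) ≈ 2.071634.
Sum = Δu · [v(53/24) + v(2.625) + v(73/24) + ...].
Sum ≈ 4.479193.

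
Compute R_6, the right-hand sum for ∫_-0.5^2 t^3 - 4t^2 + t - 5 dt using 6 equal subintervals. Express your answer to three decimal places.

Δt = (2 − (-0.5))/6 = 5/12.
Right endpoints: -1/12, 1/3, 0.75, 7/6, 19/12, 2.
f(-1/12) = -8833/1728, f(1/3) = -137/27, f(0.75) = -6.078125, f(7/6) = -1661/216, f(19/12) = -16373/1728, f(2) = -11.
Sum = Δt · [f(-1/12) + f(1/3) + f(0.75) + ...].
Sum ≈ -18.512.

-18.512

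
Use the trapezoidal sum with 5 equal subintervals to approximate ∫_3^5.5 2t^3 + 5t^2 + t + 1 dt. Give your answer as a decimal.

665.625

Δt = (5.5 − 3)/5 = 0.5.
f(3) = 103, f(3.5) = 151.5, f(4) = 213, f(4.5) = 289, f(5) = 381, f(5.5) = 490.5.
T_5 = (Δt/2)·[f(t_0) + 2f(t_1) + ... + 2f(t_{4}) + f(t_5)].
Sum = 665.625.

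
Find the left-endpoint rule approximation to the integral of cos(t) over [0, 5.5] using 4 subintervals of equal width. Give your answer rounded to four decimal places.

Δt = (5.5 − 0)/4 = 1.375.
Left endpoints: 0, 1.375, 2.75, 4.125.
f(0) ≈ 1.0000, f(1.375) ≈ 0.1945, f(2.75) ≈ -0.9243, f(4.125) ≈ -0.5542.
Sum = Δt · [f(0) + f(1.375) + f(2.75) + f(4.125)].
Sum ≈ -0.3904.

-0.3904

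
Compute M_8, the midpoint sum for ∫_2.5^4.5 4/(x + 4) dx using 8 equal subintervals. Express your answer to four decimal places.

Δx = (4.5 − 2.5)/8 = 0.25.
Midpoints: 2.625, 2.875, 3.125, 3.375, 3.625, 3.875, 4.125, 4.375.
f(2.625) = 32/53, f(2.875) = 32/55, f(3.125) = 32/57, f(3.375) = 32/59, f(3.625) = 32/61, f(3.875) = 32/63, f(4.125) = 32/65, f(4.375) = 32/67.
Sum = Δx · [f(2.625) + f(2.875) + f(3.125) + ...].
Sum ≈ 1.0730.

1.0730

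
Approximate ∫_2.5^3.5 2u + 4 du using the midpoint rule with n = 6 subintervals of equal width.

10

Δu = (3.5 − 2.5)/6 = 1/6.
Midpoints: 31/12, 2.75, 35/12, 37/12, 3.25, 41/12.
f(31/12) = 55/6, f(2.75) = 9.5, f(35/12) = 59/6, f(37/12) = 61/6, f(3.25) = 10.5, f(41/12) = 65/6.
Sum = Δu · [f(31/12) + f(2.75) + f(35/12) + ...].
Sum = 10.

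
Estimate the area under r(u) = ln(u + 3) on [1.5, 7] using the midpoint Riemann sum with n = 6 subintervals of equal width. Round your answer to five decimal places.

Δu = (7 − 1.5)/6 = 11/12.
Midpoints: 47/24, 2.875, 91/24, 113/24, 5.625, 157/24.
r(47/24) ≈ 1.60107, r(2.875) ≈ 1.77071, r(91/24) ≈ 1.91570, r(113/24) ≈ 2.04230, r(5.625) ≈ 2.15466, r(157/24) ≈ 2.25567.
Sum = Δu · [r(47/24) + r(2.875) + r(91/24) + ...].
Sum ≈ 10.76176.

10.76176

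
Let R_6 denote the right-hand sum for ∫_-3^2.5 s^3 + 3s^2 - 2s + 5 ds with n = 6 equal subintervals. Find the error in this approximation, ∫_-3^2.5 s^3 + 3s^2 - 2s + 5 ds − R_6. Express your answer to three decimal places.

Exact integral: ∫_-3^2.5 f(s) ds = 62.390625.
R_6 ≈ 74.83724.
Error ≈ 62.390625 − 74.83724 ≈ -12.447.

-12.447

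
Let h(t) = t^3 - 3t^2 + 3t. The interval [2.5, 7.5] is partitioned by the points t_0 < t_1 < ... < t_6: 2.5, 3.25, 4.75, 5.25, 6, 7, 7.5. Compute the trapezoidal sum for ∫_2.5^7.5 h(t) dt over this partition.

Subinterval widths: 0.75, 1.5, 0.5, 0.75, 1, 0.5.
h(2.5) = 4.375, h(3.25) = 12.390625, h(4.75) = 53.734375, h(5.25) = 77.765625, h(6) = 126, h(7) = 217, h(7.5) = 275.625.
On each subinterval the trapezoid contributes (Δt_i/2)·[h(t_{i-1}) + h(t_i)].
Sum = 459.82421875.

459.82421875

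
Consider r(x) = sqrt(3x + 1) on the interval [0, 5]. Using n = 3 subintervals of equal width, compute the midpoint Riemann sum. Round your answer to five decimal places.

Δx = (5 − 0)/3 = 5/3.
Midpoints: 5/6, 2.5, 25/6.
r(5/6) ≈ 1.87083, r(2.5) ≈ 2.91548, r(25/6) ≈ 3.67423.
Sum = Δx · [r(5/6) + r(2.5) + r(25/6)].
Sum ≈ 14.10090.

14.10090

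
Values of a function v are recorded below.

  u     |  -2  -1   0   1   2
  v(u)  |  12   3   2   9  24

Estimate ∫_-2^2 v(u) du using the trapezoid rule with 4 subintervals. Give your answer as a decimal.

Δu = 1.
T_4 = (1/2)·[12 + 2·3 + 2·2 + 2·9 + 24] = 32.

32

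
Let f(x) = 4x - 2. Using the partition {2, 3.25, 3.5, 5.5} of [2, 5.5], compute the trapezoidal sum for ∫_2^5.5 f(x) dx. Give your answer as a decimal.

Subinterval widths: 1.25, 0.25, 2.
f(2) = 6, f(3.25) = 11, f(3.5) = 12, f(5.5) = 20.
On each subinterval the trapezoid contributes (Δx_i/2)·[f(x_{i-1}) + f(x_i)].
Sum = 45.5.

45.5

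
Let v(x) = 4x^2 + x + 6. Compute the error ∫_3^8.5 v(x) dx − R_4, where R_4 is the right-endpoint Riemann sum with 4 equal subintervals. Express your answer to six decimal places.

-184.651042

Exact integral: ∫_3^8.5 v(x) dx ≈ 847.45833333.
R_4 = 1032.109375.
Error ≈ 847.45833333 − 1032.109375 ≈ -184.651042.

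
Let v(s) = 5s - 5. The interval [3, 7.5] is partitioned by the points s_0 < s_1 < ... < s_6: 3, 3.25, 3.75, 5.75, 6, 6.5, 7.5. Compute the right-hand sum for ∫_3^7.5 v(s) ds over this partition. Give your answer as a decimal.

109.6875

Subinterval widths: 0.25, 0.5, 2, 0.25, 0.5, 1.
Right endpoints: 3.25, 3.75, 5.75, 6, 6.5, 7.5.
v(3.25) = 11.25, v(3.75) = 13.75, v(5.75) = 23.75, v(6) = 25, v(6.5) = 27.5, v(7.5) = 32.5.
Sum = Σ Δs_i · v(s_i).
Sum = 109.6875.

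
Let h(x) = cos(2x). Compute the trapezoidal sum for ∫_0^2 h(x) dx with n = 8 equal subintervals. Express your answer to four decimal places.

Δx = (2 − 0)/8 = 0.25.
h(0) ≈ 1.0000, h(0.25) ≈ 0.8776, h(0.5) ≈ 0.5403, h(0.75) ≈ 0.0707, h(1) ≈ -0.4161, h(1.25) ≈ -0.8011, h(1.5) ≈ -0.9900, h(1.75) ≈ -0.9365, h(2) ≈ -0.6536.
T_8 = (Δx/2)·[h(x_0) + 2h(x_1) + ... + 2h(x_{7}) + h(x_8)].
Sum ≈ -0.3705.

-0.3705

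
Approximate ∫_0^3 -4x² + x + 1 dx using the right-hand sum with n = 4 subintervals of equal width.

-42

Δx = (3 − 0)/4 = 0.75.
Right endpoints: 0.75, 1.5, 2.25, 3.
f(0.75) = -0.5, f(1.5) = -6.5, f(2.25) = -17, f(3) = -32.
Sum = Δx · [f(0.75) + f(1.5) + f(2.25) + f(3)].
Sum = -42.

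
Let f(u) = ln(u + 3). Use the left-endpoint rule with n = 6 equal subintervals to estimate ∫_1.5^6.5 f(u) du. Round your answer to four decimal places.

9.3008

Δu = (6.5 − 1.5)/6 = 5/6.
Left endpoints: 1.5, 7/3, 19/6, 4, 29/6, 17/3.
f(1.5) ≈ 1.5041, f(7/3) ≈ 1.6740, f(19/6) ≈ 1.8192, f(4) ≈ 1.9459, f(29/6) ≈ 2.0584, f(17/3) ≈ 2.1595.
Sum = Δu · [f(1.5) + f(7/3) + f(19/6) + ...].
Sum ≈ 9.3008.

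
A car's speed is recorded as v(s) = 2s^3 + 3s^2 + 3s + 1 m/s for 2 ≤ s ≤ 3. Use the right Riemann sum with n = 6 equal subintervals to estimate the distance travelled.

64.75

Δs = (3 − 2)/6 = 1/6.
Right endpoints: 13/6, 7/3, 2.5, 8/3, 17/6, 3.
v(13/6) = 1132/27, v(7/3) = 1343/27, v(2.5) = 58.5, v(8/3) = 1843/27, v(17/6) = 2135/27, v(3) = 91.
Sum = Δs · [v(13/6) + v(7/3) + v(2.5) + ...].
Sum = 64.75.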